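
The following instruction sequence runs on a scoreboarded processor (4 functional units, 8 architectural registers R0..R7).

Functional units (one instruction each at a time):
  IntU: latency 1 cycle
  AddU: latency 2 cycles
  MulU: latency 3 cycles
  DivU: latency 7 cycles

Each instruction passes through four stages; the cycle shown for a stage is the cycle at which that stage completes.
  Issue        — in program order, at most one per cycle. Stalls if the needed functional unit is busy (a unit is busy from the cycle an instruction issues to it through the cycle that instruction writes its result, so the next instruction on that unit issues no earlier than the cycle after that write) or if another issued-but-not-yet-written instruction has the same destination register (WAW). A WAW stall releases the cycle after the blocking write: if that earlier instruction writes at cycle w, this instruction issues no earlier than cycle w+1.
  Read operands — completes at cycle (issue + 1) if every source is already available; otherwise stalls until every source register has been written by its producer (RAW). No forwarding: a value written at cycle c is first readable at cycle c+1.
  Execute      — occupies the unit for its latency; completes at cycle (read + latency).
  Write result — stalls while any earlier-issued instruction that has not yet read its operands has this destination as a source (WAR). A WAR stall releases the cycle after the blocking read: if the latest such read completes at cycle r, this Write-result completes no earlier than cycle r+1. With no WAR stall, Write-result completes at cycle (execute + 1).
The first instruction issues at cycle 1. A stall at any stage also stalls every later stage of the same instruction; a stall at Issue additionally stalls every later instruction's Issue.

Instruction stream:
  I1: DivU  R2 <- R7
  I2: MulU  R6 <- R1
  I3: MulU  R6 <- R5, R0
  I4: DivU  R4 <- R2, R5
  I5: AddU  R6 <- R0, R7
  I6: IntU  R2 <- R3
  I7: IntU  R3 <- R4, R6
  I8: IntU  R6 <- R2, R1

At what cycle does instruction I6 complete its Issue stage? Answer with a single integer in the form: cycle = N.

cycle = 15

t=1  I1 dispatched to DivU
t=2  I1 operands ready; I2 dispatched to MulU
t=3  I2 operands ready
t=6  I2 complete
t=7  R6←I2
t=8  I3 dispatched to MulU
t=9  I1 complete; I3 operands ready
t=10  R2←I1
t=11  I4 dispatched to DivU
t=12  I3 complete; I4 operands ready
t=13  R6←I3
t=14  I5 dispatched to AddU
t=15  I5 operands ready; I6 dispatched to IntU
t=16  I6 operands ready
t=17  I5 complete; I6 complete
t=18  R6←I5; R2←I6
t=19  I4 complete; I7 dispatched to IntU
t=20  R4←I4
t=21  I7 operands ready
t=22  I7 complete
t=23  R3←I7
t=24  I8 dispatched to IntU
t=25  I8 operands ready
t=26  I8 complete
t=27  R6←I8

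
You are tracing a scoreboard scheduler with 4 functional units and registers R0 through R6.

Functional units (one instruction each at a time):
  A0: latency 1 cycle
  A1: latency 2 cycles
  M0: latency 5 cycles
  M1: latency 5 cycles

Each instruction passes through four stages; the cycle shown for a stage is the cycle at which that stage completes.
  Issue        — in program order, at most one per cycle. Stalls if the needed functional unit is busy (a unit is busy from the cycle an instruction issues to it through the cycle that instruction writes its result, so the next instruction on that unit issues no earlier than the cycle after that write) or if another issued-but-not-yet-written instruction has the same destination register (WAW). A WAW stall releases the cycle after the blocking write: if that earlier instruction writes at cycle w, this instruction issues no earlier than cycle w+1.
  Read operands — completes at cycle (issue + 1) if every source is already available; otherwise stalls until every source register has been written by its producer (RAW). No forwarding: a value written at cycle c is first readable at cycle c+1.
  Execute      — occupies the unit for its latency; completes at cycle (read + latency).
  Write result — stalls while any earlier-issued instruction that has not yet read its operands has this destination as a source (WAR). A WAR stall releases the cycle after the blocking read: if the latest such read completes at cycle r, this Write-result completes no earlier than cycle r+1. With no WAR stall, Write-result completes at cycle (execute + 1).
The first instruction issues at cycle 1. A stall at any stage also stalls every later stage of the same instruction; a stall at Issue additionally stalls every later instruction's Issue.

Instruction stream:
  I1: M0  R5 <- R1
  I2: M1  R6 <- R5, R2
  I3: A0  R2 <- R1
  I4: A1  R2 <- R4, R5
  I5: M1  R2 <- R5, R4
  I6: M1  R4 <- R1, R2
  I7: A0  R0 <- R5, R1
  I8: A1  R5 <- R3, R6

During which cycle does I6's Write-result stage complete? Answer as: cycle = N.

cycle = 31

[1] I1→M0
[2] I1 RO, I2→M1
[3] I3→A0
[4] I3 RO
[5] I3 EX
[7] I1 EX
[8] I1 WR R5
[9] I2 RO
[10] I3 WR R2
[11] I4→A1
[12] I4 RO
[14] I2 EX, I4 EX
[15] I2 WR R6, I4 WR R2
[16] I5→M1
[17] I5 RO
[22] I5 EX
[23] I5 WR R2
[24] I6→M1
[25] I6 RO, I7→A0
[26] I7 RO, I8→A1
[27] I7 EX, I8 RO
[28] I7 WR R0
[29] I8 EX
[30] I6 EX, I8 WR R5
[31] I6 WR R4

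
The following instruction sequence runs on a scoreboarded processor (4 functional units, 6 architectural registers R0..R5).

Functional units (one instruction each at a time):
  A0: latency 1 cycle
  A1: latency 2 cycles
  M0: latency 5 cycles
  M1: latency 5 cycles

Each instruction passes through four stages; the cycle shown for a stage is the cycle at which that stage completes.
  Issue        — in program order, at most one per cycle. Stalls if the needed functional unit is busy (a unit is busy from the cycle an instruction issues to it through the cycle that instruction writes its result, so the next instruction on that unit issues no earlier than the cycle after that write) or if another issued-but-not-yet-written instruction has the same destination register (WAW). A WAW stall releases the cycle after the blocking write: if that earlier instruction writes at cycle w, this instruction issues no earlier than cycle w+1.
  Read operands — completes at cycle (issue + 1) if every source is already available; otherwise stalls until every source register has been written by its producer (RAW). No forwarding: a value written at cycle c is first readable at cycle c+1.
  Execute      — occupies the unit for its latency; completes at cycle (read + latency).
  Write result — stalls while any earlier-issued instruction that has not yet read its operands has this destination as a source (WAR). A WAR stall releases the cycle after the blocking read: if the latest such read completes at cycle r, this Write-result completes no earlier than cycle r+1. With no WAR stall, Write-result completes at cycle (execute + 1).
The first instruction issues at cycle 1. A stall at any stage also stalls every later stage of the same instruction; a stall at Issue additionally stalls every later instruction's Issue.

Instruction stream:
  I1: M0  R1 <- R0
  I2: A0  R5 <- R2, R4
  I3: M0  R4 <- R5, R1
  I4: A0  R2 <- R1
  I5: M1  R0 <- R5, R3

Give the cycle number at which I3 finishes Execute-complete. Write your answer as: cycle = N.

cycle 1: I1→M0
cycle 2: I1 RO · I2→A0
cycle 3: I2 RO
cycle 4: I2 EX
cycle 5: I2 WR R5
cycle 7: I1 EX
cycle 8: I1 WR R1
cycle 9: I3→M0
cycle 10: I3 RO · I4→A0
cycle 11: I4 RO · I5→M1
cycle 12: I4 EX · I5 RO
cycle 13: I4 WR R2
cycle 15: I3 EX
cycle 16: I3 WR R4
cycle 17: I5 EX
cycle 18: I5 WR R0

cycle = 15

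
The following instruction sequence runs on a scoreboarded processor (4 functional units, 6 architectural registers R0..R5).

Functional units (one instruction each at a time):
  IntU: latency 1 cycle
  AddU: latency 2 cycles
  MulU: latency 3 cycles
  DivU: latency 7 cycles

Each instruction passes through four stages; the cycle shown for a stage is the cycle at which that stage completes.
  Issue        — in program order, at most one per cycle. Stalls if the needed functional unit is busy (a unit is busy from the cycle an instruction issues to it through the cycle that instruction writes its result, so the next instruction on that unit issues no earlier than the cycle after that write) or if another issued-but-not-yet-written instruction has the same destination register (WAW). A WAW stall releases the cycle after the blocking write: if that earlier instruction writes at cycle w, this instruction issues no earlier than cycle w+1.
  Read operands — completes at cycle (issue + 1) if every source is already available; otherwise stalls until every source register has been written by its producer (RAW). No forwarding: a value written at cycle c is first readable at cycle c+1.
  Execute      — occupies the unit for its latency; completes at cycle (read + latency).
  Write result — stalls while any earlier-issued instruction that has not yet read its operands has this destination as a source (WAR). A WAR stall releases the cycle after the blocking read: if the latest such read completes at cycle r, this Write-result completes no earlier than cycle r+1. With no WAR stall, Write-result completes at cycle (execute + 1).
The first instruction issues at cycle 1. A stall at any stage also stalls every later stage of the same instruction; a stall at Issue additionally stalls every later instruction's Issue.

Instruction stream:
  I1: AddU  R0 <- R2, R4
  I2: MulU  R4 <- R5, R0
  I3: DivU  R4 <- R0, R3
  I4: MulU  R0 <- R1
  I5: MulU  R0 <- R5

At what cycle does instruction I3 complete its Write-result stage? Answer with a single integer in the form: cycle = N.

[1] I1 issues→AddU
[2] I1 reads; I2 issues→MulU
[4] I1 exec-done
[5] I1 writes R0
[6] I2 reads
[9] I2 exec-done
[10] I2 writes R4
[11] I3 issues→DivU
[12] I3 reads; I4 issues→MulU
[13] I4 reads
[16] I4 exec-done
[17] I4 writes R0
[18] I5 issues→MulU
[19] I3 exec-done; I5 reads
[20] I3 writes R4
[22] I5 exec-done
[23] I5 writes R0

cycle = 20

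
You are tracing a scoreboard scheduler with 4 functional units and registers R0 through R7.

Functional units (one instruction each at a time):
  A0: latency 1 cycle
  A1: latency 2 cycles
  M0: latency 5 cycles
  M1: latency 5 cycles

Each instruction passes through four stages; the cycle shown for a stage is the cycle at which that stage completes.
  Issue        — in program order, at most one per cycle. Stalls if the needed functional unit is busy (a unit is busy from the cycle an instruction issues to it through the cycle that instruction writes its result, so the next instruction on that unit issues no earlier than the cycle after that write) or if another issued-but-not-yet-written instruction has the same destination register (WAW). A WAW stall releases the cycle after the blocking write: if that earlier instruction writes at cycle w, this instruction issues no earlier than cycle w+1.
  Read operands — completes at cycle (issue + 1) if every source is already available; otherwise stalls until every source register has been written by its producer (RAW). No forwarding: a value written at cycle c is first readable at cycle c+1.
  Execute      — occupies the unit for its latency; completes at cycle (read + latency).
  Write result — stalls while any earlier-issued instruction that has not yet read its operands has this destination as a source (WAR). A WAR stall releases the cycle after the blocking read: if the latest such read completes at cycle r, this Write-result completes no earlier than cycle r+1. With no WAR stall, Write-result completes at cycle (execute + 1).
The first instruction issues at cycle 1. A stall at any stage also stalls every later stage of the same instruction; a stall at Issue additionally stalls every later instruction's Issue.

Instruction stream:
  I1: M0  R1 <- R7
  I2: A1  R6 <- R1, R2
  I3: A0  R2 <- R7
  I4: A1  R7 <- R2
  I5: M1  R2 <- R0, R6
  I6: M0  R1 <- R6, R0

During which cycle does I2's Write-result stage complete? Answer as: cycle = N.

[1] issue I1 (M0)
[2] I1 read-ops; issue I2 (A1)
[3] issue I3 (A0)
[4] I3 read-ops
[5] I3 finished on A0
[7] I1 finished on M0
[8] I1→R1
[9] I2 read-ops
[10] I3→R2
[11] I2 finished on A1
[12] I2→R6
[13] issue I4 (A1)
[14] I4 read-ops; issue I5 (M1)
[15] I5 read-ops; issue I6 (M0)
[16] I4 finished on A1; I6 read-ops
[17] I4→R7
[20] I5 finished on M1
[21] I5→R2; I6 finished on M0
[22] I6→R1

cycle = 12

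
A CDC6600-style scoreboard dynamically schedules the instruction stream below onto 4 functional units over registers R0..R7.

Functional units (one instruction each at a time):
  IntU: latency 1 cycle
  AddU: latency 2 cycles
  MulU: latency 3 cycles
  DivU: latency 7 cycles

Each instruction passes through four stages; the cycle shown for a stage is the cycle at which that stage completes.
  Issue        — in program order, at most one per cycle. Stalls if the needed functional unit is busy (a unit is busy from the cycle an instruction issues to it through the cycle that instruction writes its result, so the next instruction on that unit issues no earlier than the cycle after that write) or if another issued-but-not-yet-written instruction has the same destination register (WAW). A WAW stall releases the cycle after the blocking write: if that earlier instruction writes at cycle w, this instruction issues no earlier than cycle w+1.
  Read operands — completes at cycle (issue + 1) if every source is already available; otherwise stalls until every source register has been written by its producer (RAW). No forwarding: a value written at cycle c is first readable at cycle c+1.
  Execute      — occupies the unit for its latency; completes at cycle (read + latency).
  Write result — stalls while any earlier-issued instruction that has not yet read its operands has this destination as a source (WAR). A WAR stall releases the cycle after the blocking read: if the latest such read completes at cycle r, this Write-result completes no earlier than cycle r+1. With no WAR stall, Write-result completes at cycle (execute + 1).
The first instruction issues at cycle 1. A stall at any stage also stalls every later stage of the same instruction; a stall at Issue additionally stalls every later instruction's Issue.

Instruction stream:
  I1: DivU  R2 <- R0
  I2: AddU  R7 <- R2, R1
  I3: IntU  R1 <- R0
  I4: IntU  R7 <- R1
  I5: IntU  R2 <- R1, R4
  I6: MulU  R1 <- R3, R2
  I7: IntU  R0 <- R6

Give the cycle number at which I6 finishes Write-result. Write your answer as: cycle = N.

cycle 1: I1→DivU
cycle 2: I1 RO; I2→AddU
cycle 3: I3→IntU
cycle 4: I3 RO
cycle 5: I3 EX
cycle 9: I1 EX
cycle 10: I1 WR R2
cycle 11: I2 RO
cycle 12: I3 WR R1
cycle 13: I2 EX
cycle 14: I2 WR R7
cycle 15: I4→IntU
cycle 16: I4 RO
cycle 17: I4 EX
cycle 18: I4 WR R7
cycle 19: I5→IntU
cycle 20: I5 RO; I6→MulU
cycle 21: I5 EX
cycle 22: I5 WR R2
cycle 23: I6 RO; I7→IntU
cycle 24: I7 RO
cycle 25: I7 EX
cycle 26: I6 EX; I7 WR R0
cycle 27: I6 WR R1

cycle = 27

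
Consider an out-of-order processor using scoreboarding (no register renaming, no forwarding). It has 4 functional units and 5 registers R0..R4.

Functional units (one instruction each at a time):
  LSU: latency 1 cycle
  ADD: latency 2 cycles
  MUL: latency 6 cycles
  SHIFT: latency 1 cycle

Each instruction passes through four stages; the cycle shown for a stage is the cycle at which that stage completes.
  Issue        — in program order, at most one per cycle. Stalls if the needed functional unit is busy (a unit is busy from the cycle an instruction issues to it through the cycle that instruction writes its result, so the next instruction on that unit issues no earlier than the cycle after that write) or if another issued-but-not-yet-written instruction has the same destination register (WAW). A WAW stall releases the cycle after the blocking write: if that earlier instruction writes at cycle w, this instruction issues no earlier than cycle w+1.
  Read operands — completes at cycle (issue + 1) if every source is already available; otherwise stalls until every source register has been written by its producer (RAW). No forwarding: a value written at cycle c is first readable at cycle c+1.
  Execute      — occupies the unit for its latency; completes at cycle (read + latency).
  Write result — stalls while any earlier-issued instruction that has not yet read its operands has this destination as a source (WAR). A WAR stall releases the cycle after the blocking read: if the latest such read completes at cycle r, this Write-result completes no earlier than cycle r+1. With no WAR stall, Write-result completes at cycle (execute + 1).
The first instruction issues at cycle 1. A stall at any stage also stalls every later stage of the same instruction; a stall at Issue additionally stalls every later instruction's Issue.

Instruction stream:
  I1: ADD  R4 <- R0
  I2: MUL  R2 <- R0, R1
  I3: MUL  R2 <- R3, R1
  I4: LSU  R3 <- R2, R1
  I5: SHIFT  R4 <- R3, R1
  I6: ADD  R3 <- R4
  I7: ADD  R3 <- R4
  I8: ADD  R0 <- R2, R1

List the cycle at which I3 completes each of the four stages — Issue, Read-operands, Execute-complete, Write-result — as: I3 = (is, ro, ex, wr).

[1] I1→ADD
[2] I1 RO · I2→MUL
[3] I2 RO
[4] I1 EX
[5] I1 WR R4
[9] I2 EX
[10] I2 WR R2
[11] I3→MUL
[12] I3 RO · I4→LSU
[13] I5→SHIFT
[18] I3 EX
[19] I3 WR R2
[20] I4 RO
[21] I4 EX
[22] I4 WR R3
[23] I5 RO · I6→ADD
[24] I5 EX
[25] I5 WR R4
[26] I6 RO
[28] I6 EX
[29] I6 WR R3
[30] I7→ADD
[31] I7 RO
[33] I7 EX
[34] I7 WR R3
[35] I8→ADD
[36] I8 RO
[38] I8 EX
[39] I8 WR R0

I3 = (11, 12, 18, 19)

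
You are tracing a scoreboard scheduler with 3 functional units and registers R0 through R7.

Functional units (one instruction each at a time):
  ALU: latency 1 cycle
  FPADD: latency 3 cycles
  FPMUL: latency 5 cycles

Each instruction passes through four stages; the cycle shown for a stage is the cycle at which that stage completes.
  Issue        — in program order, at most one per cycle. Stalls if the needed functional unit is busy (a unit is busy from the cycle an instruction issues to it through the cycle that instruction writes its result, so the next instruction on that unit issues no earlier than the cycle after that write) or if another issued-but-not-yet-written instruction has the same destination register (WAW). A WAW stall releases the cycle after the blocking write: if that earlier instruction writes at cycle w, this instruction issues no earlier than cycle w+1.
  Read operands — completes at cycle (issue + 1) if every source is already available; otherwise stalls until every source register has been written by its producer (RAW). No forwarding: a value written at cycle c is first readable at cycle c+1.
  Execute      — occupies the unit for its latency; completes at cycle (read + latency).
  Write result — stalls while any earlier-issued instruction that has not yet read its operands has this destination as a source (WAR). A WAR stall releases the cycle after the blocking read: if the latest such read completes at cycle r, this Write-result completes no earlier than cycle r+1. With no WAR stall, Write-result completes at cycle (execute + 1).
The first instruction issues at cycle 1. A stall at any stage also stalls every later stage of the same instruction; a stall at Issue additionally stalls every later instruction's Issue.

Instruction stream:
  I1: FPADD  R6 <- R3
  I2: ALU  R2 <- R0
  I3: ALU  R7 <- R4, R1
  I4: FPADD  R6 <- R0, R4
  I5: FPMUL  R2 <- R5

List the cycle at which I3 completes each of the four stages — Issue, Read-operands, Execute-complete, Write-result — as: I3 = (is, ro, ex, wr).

I3 = (6, 7, 8, 9)

  I1 | 1 | 2 | 5 | 6
  I2 | 2 | 3 | 4 | 5
  I3 | 6 | 7 | 8 | 9   struct: ALU busy until I2 writes@5
  I4 | 7 | 8 | 11 | 12
  I5 | 8 | 9 | 14 | 15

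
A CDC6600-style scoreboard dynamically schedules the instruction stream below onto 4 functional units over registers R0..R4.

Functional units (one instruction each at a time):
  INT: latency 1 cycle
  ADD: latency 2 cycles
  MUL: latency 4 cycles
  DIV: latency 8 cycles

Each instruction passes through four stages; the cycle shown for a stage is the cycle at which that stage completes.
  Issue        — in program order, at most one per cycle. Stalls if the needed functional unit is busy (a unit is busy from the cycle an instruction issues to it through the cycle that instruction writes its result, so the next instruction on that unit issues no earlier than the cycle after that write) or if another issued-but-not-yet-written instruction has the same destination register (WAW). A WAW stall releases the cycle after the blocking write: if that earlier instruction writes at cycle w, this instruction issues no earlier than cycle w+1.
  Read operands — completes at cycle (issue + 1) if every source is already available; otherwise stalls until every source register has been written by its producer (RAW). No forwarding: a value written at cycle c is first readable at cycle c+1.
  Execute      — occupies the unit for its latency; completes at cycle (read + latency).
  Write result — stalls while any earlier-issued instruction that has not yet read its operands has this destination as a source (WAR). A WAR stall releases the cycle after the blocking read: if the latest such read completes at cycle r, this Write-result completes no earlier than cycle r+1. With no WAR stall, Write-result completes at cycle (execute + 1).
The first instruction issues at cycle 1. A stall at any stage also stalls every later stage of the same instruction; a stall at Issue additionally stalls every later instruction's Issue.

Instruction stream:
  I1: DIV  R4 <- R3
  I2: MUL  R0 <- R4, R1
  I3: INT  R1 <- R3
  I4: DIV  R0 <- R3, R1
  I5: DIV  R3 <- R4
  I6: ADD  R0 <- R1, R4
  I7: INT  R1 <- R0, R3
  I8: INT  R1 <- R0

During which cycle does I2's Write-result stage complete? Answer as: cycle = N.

cycle = 17

cycle 1: I1→DIV
cycle 2: I1 RO · I2→MUL
cycle 3: I3→INT
cycle 4: I3 RO
cycle 5: I3 EX
cycle 10: I1 EX
cycle 11: I1 WR R4
cycle 12: I2 RO
cycle 13: I3 WR R1
cycle 16: I2 EX
cycle 17: I2 WR R0
cycle 18: I4→DIV
cycle 19: I4 RO
cycle 27: I4 EX
cycle 28: I4 WR R0
cycle 29: I5→DIV
cycle 30: I5 RO · I6→ADD
cycle 31: I6 RO · I7→INT
cycle 33: I6 EX
cycle 34: I6 WR R0
cycle 38: I5 EX
cycle 39: I5 WR R3
cycle 40: I7 RO
cycle 41: I7 EX
cycle 42: I7 WR R1
cycle 43: I8→INT
cycle 44: I8 RO
cycle 45: I8 EX
cycle 46: I8 WR R1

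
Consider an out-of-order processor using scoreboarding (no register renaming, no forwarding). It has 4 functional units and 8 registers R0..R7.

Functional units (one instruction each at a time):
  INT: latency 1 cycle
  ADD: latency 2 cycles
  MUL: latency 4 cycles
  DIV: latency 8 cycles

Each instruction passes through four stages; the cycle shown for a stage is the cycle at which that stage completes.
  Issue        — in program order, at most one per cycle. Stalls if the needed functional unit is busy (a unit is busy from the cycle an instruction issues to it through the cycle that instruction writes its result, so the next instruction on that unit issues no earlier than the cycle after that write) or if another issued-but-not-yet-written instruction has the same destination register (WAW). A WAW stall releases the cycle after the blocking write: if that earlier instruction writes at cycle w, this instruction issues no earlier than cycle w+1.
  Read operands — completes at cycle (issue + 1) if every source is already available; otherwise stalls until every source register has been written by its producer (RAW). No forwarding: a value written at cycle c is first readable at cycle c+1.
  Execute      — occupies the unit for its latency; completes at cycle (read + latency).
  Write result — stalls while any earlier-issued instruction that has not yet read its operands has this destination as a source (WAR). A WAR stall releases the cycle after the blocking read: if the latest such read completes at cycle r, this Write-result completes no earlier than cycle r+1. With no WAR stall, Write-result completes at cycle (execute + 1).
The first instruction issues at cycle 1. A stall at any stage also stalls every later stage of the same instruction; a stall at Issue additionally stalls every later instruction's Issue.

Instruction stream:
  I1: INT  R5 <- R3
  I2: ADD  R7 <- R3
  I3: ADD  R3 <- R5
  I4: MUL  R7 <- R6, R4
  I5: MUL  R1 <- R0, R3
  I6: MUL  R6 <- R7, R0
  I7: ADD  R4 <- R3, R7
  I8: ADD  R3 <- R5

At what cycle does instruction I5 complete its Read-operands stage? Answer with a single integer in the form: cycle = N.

  I1 | 1 | 2 | 3 | 4
  I2 | 2 | 3 | 5 | 6
  I3 | 7 | 8 | 10 | 11   struct: ADD busy until I2 writes@6
  I4 | 8 | 9 | 13 | 14
  I5 | 15 | 16 | 20 | 21   struct: MUL busy until I4 writes@14
  I6 | 22 | 23 | 27 | 28   struct: MUL busy until I5 writes@21
  I7 | 23 | 24 | 26 | 27
  I8 | 28 | 29 | 31 | 32   struct: ADD busy until I7 writes@27

cycle = 16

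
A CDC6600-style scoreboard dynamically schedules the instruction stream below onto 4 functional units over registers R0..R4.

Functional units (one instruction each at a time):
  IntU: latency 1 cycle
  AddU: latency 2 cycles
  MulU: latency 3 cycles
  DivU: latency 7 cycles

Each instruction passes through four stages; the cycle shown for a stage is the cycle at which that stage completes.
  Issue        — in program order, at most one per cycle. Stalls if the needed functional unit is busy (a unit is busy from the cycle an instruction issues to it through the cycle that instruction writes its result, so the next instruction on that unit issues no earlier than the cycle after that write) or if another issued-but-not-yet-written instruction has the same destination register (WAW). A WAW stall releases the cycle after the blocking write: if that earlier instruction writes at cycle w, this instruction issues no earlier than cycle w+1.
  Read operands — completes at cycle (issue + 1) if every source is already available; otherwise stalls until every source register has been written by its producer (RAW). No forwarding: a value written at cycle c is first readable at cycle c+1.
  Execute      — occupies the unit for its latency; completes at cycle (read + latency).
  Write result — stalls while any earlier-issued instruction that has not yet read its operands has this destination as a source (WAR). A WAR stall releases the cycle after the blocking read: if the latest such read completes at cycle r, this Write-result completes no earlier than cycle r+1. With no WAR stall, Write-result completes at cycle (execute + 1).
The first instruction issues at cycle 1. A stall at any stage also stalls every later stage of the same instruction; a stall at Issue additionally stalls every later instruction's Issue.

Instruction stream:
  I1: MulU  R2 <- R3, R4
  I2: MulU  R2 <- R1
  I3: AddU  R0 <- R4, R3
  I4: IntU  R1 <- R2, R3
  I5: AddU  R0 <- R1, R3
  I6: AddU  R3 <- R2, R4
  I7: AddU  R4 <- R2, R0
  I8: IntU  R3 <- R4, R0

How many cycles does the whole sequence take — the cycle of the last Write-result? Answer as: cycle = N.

cycle = 32

cycle 1: I1 dispatched to MulU
cycle 2: I1 operands ready
cycle 5: I1 complete
cycle 6: R2←I1
cycle 7: I2 dispatched to MulU
cycle 8: I2 operands ready; I3 dispatched to AddU
cycle 9: I3 operands ready; I4 dispatched to IntU
cycle 11: I2 complete; I3 complete
cycle 12: R2←I2; R0←I3
cycle 13: I4 operands ready; I5 dispatched to AddU
cycle 14: I4 complete
cycle 15: R1←I4
cycle 16: I5 operands ready
cycle 18: I5 complete
cycle 19: R0←I5
cycle 20: I6 dispatched to AddU
cycle 21: I6 operands ready
cycle 23: I6 complete
cycle 24: R3←I6
cycle 25: I7 dispatched to AddU
cycle 26: I7 operands ready; I8 dispatched to IntU
cycle 28: I7 complete
cycle 29: R4←I7
cycle 30: I8 operands ready
cycle 31: I8 complete
cycle 32: R3←I8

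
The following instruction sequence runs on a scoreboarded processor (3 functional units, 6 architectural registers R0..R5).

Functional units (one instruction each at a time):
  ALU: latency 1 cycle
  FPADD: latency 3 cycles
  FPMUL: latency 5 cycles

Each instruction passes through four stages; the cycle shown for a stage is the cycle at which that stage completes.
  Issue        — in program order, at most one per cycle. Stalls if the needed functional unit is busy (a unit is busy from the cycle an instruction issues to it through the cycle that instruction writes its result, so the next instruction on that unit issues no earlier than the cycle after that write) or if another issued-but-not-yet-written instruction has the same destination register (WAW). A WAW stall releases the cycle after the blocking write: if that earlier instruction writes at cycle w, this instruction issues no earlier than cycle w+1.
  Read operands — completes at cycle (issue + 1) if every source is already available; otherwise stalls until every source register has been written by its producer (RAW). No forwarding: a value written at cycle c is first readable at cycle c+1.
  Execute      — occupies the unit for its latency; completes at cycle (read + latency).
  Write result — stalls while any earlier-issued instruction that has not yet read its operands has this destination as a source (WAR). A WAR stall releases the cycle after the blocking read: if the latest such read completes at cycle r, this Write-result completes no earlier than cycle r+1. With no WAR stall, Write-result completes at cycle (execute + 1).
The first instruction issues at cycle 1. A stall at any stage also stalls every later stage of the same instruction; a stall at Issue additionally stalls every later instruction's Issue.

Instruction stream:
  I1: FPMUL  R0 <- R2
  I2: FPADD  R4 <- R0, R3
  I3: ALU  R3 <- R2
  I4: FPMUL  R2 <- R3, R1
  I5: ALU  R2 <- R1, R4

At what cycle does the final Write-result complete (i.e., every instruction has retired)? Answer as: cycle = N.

I1 -> (1, 2, 7, 8)
I2 -> (2, 9, 12, 13)  // RAW R0: wait I1 write@8
I3 -> (3, 4, 5, 10)  // WAR R3: wait I2 read@9
I4 -> (9, 11, 16, 17)  // struct: FPMUL busy until I1 writes@8, RAW R3: wait I3 write@10
I5 -> (18, 19, 20, 21)  // WAW R2: wait I4 write@17

cycle = 21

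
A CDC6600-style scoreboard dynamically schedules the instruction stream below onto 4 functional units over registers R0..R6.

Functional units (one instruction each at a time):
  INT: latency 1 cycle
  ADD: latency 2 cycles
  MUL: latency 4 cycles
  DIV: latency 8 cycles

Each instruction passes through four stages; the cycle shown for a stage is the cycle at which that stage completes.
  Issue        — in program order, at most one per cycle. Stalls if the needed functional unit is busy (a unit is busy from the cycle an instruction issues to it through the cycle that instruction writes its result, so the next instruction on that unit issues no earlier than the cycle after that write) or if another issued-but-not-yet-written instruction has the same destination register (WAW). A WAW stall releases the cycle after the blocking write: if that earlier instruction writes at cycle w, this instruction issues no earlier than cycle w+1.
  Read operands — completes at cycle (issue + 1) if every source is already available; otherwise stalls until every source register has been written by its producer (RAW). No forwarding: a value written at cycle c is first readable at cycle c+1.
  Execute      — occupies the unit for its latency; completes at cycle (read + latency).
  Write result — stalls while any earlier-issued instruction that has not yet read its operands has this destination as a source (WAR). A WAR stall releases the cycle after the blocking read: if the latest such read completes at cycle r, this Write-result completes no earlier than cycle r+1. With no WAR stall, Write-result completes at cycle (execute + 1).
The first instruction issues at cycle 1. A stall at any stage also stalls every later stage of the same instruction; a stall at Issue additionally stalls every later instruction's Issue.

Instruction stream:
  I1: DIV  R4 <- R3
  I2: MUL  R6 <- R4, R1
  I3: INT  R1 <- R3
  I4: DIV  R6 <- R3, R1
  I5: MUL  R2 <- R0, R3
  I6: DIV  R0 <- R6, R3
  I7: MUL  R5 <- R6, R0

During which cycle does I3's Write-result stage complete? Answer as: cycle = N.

cycle 1: I1 issues→DIV
cycle 2: I1 reads | I2 issues→MUL
cycle 3: I3 issues→INT
cycle 4: I3 reads
cycle 5: I3 exec-done
cycle 10: I1 exec-done
cycle 11: I1 writes R4
cycle 12: I2 reads
cycle 13: I3 writes R1
cycle 16: I2 exec-done
cycle 17: I2 writes R6
cycle 18: I4 issues→DIV
cycle 19: I4 reads | I5 issues→MUL
cycle 20: I5 reads
cycle 24: I5 exec-done
cycle 25: I5 writes R2
cycle 27: I4 exec-done
cycle 28: I4 writes R6
cycle 29: I6 issues→DIV
cycle 30: I6 reads | I7 issues→MUL
cycle 38: I6 exec-done
cycle 39: I6 writes R0
cycle 40: I7 reads
cycle 44: I7 exec-done
cycle 45: I7 writes R5

cycle = 13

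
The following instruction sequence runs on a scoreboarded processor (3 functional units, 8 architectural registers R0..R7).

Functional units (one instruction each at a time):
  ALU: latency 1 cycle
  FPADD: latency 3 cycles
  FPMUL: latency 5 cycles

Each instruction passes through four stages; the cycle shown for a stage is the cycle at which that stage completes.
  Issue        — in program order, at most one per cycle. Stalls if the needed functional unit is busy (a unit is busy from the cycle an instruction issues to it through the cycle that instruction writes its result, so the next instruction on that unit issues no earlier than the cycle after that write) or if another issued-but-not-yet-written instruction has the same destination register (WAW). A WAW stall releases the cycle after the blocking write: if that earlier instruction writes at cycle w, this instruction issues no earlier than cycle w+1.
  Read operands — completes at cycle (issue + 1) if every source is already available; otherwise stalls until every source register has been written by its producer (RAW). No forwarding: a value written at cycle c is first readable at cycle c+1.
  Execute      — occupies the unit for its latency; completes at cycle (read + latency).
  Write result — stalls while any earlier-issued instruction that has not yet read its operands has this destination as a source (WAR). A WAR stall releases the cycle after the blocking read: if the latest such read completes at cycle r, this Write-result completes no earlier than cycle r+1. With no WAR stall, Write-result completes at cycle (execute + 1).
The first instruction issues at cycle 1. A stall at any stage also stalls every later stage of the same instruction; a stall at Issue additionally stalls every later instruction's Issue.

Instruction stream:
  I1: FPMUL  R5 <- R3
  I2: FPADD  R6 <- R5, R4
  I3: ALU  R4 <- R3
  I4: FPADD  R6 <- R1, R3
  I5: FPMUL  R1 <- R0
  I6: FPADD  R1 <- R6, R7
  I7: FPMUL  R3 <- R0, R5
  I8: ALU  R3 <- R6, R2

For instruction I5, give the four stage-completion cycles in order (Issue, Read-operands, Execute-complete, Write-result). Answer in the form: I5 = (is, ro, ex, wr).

c1: I1 issues→FPMUL
c2: I1 reads · I2 issues→FPADD
c3: I3 issues→ALU
c4: I3 reads
c5: I3 exec-done
c7: I1 exec-done
c8: I1 writes R5
c9: I2 reads
c10: I3 writes R4
c12: I2 exec-done
c13: I2 writes R6
c14: I4 issues→FPADD
c15: I4 reads · I5 issues→FPMUL
c16: I5 reads
c18: I4 exec-done
c19: I4 writes R6
c21: I5 exec-done
c22: I5 writes R1
c23: I6 issues→FPADD
c24: I6 reads · I7 issues→FPMUL
c25: I7 reads
c27: I6 exec-done
c28: I6 writes R1
c30: I7 exec-done
c31: I7 writes R3
c32: I8 issues→ALU
c33: I8 reads
c34: I8 exec-done
c35: I8 writes R3

I5 = (15, 16, 21, 22)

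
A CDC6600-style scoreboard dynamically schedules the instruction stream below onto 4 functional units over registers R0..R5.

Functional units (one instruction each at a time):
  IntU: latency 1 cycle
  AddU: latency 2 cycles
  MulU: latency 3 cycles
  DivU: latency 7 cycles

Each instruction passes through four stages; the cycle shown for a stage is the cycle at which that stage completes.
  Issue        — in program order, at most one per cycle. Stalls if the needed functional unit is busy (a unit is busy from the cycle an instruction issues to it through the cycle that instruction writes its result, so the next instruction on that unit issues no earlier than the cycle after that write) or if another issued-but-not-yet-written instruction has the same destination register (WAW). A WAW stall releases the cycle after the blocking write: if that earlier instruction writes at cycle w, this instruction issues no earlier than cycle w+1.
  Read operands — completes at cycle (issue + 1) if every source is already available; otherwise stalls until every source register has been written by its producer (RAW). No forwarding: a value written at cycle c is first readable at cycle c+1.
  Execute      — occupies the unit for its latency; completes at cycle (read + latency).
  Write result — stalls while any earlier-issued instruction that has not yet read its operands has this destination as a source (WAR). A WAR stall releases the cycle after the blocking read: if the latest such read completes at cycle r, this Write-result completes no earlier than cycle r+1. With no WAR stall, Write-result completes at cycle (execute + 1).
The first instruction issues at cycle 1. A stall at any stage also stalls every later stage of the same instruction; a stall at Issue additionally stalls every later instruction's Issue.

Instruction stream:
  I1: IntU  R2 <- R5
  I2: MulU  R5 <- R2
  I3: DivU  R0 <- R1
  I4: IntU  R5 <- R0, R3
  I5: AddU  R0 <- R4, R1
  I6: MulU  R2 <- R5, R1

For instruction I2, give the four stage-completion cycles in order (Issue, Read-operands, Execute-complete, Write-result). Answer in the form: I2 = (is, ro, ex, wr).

I2 = (2, 5, 8, 9)

c1: issue I1 (IntU)
c2: I1 read-ops; issue I2 (MulU)
c3: I1 finished on IntU; issue I3 (DivU)
c4: I1→R2; I3 read-ops
c5: I2 read-ops
c8: I2 finished on MulU
c9: I2→R5
c10: issue I4 (IntU)
c11: I3 finished on DivU
c12: I3→R0
c13: I4 read-ops; issue I5 (AddU)
c14: I4 finished on IntU; I5 read-ops; issue I6 (MulU)
c15: I4→R5
c16: I5 finished on AddU; I6 read-ops
c17: I5→R0
c19: I6 finished on MulU
c20: I6→R2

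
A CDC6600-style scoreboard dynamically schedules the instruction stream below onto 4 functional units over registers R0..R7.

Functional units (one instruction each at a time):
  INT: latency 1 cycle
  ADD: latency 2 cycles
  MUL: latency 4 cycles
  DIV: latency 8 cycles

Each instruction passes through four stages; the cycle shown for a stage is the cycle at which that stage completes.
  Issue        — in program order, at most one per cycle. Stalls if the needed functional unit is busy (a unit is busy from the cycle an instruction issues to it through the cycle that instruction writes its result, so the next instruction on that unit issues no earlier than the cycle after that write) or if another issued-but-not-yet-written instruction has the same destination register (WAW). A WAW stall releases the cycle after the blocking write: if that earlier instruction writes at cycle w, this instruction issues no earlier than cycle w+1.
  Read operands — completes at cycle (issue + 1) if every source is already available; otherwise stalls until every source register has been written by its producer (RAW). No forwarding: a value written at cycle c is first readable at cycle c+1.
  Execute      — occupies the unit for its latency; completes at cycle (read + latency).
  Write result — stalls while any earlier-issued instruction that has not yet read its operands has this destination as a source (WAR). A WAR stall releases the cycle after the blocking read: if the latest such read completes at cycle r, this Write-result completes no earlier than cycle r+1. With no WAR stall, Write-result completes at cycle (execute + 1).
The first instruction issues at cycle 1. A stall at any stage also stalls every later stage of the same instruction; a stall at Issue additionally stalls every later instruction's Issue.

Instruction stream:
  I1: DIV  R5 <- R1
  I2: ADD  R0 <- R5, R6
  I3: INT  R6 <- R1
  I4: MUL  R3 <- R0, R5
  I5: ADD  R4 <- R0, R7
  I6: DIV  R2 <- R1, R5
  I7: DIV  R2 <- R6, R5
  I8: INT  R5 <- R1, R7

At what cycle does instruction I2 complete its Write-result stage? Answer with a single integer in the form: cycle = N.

cycle = 15

I1 -> (1, 2, 10, 11)
I2 -> (2, 12, 14, 15)  // RAW R5: wait I1 write@11
I3 -> (3, 4, 5, 13)  // WAR R6: wait I2 read@12
I4 -> (4, 16, 20, 21)  // RAW R0: wait I2 write@15
I5 -> (16, 17, 19, 20)  // struct: ADD busy until I2 writes@15
I6 -> (17, 18, 26, 27)
I7 -> (28, 29, 37, 38)  // struct: DIV busy until I6 writes@27
I8 -> (29, 30, 31, 32)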